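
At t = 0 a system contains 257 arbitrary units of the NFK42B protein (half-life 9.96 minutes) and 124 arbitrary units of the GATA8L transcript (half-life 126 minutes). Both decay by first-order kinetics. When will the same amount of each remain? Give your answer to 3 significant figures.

Set 257·(1/2)^(t/9.96) = 124·(1/2)^(t/126).
Taking log₂: log₂(257/124) = t·(1/9.96 − 1/126).
log₂(2.0726) = 1.0514; 1/9.96 − 1/126 = 0.092465.
t = 1.0514 / 0.092465 ≈ 11.371 minutes.

11.4 minutes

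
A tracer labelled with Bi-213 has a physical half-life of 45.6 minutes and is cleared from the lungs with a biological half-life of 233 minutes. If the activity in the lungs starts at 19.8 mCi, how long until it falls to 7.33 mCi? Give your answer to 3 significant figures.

54.7 minutes

1/t_eff = 1/t_phys + 1/t_biol = 1/45.6 + 1/233 = 0.026222 per minute.
t_eff = 45.6 × 233 / (45.6 + 233) ≈ 38.136 minutes.
n = log₂(19.8/7.33) ≈ 1.4336; t = 1.4336 × 38.136 ≈ 54.673 minutes.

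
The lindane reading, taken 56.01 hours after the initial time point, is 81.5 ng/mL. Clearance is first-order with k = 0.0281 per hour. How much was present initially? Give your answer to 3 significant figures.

t½ = ln 2 / k = 0.69315 / 0.0281 ≈ 24.667 hours.
Number of half-lives elapsed: n = 56.01/24.667 ≈ 2.2706.
A₀ = A × 2^n = 81.5 × 2^2.2706 = 81.5 × 4.8253 ≈ 393.27 ng/mL.

393 ng/mL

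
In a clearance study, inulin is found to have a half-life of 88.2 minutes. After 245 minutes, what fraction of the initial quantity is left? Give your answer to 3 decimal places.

0.146

n = 245/88.2 ≈ 2.7778 half-lives.
Fraction remaining = (1/2)^2.7778 ≈ 0.14582.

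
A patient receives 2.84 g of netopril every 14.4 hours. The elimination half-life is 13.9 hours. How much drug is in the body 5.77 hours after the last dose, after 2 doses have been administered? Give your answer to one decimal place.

The 2 doses were given 20.17, 5.77 hours ago.
Total = 2.84·(1/2)^(20.17/13.9) + 2.84·(1/2)^(5.77/13.9)
      = 1.0387 + 2.1299 ≈ 3.1686 g.

3.2 g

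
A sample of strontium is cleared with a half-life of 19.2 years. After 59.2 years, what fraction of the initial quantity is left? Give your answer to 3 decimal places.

n = 59.2/19.2 ≈ 3.0833 half-lives.
Fraction remaining = (1/2)^3.0833 ≈ 0.11798.

0.118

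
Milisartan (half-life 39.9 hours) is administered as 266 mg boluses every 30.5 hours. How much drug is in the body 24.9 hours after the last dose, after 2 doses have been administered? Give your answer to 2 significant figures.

270 mg

The 2 doses were given 55.4, 24.9 hours ago.
Total = 266·(1/2)^(55.4/39.9) + 266·(1/2)^(24.9/39.9)
      = 101.6 + 172.59 ≈ 274.2 mg.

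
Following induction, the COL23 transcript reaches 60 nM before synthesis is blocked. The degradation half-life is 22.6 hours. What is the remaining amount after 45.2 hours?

15 nM

Elapsed time is 2 half-lives (45.2/22.6).
Each half-life halves the amount: 60 × (1/2)^2 = 60/4 = 15 nM.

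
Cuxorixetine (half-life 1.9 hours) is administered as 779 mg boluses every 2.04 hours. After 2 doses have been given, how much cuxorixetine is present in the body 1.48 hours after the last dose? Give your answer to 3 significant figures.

670 mg

The 2 doses were given 3.52, 1.48 hours ago.
Total = 779·(1/2)^(3.52/1.9) + 779·(1/2)^(1.48/1.9)
      = 215.69 + 453.99 ≈ 669.69 mg.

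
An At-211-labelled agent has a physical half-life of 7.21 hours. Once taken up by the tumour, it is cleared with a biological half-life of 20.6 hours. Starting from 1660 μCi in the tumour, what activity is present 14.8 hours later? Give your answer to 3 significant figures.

243 μCi

1/t_eff = 1/t_phys + 1/t_biol = 1/7.21 + 1/20.6 = 0.18724 per hour.
t_eff = 7.21 × 20.6 / (7.21 + 20.6) ≈ 5.3407 hours.
Remaining = 1660 × (1/2)^(14.8/5.3407) = 1660 × (1/2)^2.7712 ≈ 243.17 μCi.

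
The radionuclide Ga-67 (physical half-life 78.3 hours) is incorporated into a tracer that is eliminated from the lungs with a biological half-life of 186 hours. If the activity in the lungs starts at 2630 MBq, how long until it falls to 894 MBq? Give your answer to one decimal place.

1/t_eff = 1/t_phys + 1/t_biol = 1/78.3 + 1/186 = 0.018148 per hour.
t_eff = 78.3 × 186 / (78.3 + 186) ≈ 55.103 hours.
n = log₂(2630/894) ≈ 1.5567; t = 1.5567 × 55.103 ≈ 85.78 hours.

85.8 hours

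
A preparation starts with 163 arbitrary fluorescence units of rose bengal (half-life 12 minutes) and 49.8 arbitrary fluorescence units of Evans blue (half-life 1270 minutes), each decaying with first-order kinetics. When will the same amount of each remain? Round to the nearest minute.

21 minutes

Set 163·(1/2)^(t/12) = 49.8·(1/2)^(t/1270).
Taking log₂: log₂(163/49.8) = t·(1/12 − 1/1270).
log₂(3.2731) = 1.7107; 1/12 − 1/1270 = 0.082546.
t = 1.7107 / 0.082546 ≈ 20.724 minutes.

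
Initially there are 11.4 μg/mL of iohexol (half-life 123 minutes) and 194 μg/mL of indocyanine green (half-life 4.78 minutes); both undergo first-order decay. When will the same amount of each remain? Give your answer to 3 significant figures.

20.3 minutes

Set 11.4·(1/2)^(t/123) = 194·(1/2)^(t/4.78).
Taking log₂: log₂(11.4/194) = t·(1/123 − 1/4.78).
log₂(0.058763) = -4.089; 1/123 − 1/4.78 = -0.20107.
t = -4.089 / -0.20107 ≈ 20.335 minutes.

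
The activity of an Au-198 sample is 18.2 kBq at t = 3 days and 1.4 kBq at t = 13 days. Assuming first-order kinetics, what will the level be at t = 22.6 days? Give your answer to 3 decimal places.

Over Δt = 13 − 3 = 10 days, the level fell by a factor of 18.2/1.4 ≈ 13.
n = log₂(13) ≈ 3.7004 half-lives, so t½ = 10/3.7004 ≈ 2.7024 days.
From t = 13 to t = 22.6: 1.4 × (1/2)^((22.6−13)/2.7024) ≈ 0.11933 kBq.

0.119 kBq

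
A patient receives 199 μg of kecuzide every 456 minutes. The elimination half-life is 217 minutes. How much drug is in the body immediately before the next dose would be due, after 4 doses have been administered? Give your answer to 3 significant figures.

60.3 μg

The 4 doses were given 1824, 1368, 912, 456 minutes ago.
Total = 199·(1/2)^(1824/217) + 199·(1/2)^(1368/217) + 199·(1/2)^(912/217) + 199·(1/2)^(456/217)
      = 0.58686 + 2.5183 + 10.807 + 46.374 ≈ 60.286 μg.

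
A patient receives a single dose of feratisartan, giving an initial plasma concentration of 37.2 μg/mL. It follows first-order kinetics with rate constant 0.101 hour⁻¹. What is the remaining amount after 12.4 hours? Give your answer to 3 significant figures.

10.6 μg/mL

t½ = ln 2 / k = 0.69315 / 0.101 ≈ 6.8628 hours.
Number of half-lives: n = 12.4/6.8628 ≈ 1.8068.
Remaining = 37.2 × (1/2)^1.8068 = 37.2 × 0.28582 ≈ 10.632 μg/mL.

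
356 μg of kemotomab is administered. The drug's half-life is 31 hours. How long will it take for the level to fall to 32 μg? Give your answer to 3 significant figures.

108 hours

Fraction remaining = 32/356 ≈ 0.089888.
n = log₂(356/32) = ln(11.125)/ln 2 ≈ 3.4757 half-lives.
t = n × t½ = 3.4757 × 31 ≈ 107.75 hours.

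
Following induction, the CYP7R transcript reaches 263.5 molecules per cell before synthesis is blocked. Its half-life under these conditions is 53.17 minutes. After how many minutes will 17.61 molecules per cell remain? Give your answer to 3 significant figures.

Fraction remaining = 17.61/263.5 ≈ 0.066831.
n = log₂(263.5/17.61) = ln(14.963)/ln 2 ≈ 3.9033 half-lives.
t = n × t½ = 3.9033 × 53.17 ≈ 207.54 minutes.

208 minutes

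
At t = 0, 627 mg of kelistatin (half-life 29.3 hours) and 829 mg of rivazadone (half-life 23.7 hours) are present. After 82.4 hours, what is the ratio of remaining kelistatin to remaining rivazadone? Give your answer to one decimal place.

1.2

kelistatin: 627 × (1/2)^(82.4/29.3) = 627 × (1/2)^2.8123 ≈ 89.266 mg.
rivazadone: 829 × (1/2)^(82.4/23.7) = 829 × (1/2)^3.4768 ≈ 74.462 mg.
Ratio ≈ 89.266 / 74.462 ≈ 1.1988.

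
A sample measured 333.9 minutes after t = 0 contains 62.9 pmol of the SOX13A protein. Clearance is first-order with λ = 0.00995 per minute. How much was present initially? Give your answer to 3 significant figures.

1740 pmol

t½ = ln 2 / λ = 0.69315 / 0.00995 ≈ 69.663 minutes.
Number of half-lives elapsed: n = 333.9/69.663 ≈ 4.7931.
A₀ = A × 2^n = 62.9 × 2^4.7931 = 62.9 × 27.724 ≈ 1743.9 pmol.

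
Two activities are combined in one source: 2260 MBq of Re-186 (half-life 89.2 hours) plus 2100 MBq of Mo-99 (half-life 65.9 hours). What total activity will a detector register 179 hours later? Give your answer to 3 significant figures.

882 MBq

Re-186: 2260 × (1/2)^(179/89.2) = 2260 × (1/2)^2.0067 ≈ 562.37 MBq.
Mo-99: 2100 × (1/2)^(179/65.9) = 2100 × (1/2)^2.7162 ≈ 319.56 MBq.
Total = 562.37 + 319.56 ≈ 881.93 MBq.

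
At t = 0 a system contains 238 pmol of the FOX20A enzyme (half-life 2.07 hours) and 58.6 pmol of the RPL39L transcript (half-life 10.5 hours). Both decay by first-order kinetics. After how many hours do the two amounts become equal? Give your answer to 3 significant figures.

Set 238·(1/2)^(t/2.07) = 58.6·(1/2)^(t/10.5).
Taking log₂: log₂(238/58.6) = t·(1/2.07 − 1/10.5).
log₂(4.0614) = 2.022; 1/2.07 − 1/10.5 = 0.38785.
t = 2.022 / 0.38785 ≈ 5.2133 hours.

5.21 hours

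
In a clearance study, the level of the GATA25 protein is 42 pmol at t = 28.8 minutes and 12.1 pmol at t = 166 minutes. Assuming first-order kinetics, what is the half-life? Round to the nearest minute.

76 minutes

Over Δt = 166 − 28.8 = 137.2 minutes, the level fell by a factor of 42/12.1 ≈ 3.4711.
n = log₂(3.4711) ≈ 1.7954 half-lives, so t½ = 137.2/1.7954 ≈ 76.418 minutes.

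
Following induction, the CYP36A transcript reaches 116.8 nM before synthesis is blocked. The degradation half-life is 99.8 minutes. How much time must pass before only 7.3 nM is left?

399.2 minutes

7.3/116.8 = 1/16, so 4 half-lives have elapsed.
t = 4 × 99.8 = 399.2 minutes.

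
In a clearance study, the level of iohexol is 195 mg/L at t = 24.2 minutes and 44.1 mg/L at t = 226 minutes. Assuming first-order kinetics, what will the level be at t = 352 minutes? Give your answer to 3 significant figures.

Over Δt = 226 − 24.2 = 201.8 minutes, the level fell by a factor of 195/44.1 ≈ 4.4218.
n = log₂(4.4218) ≈ 2.1446 half-lives, so t½ = 201.8/2.1446 ≈ 94.096 minutes.
From t = 226 to t = 352: 44.1 × (1/2)^((352−226)/94.096) ≈ 17.432 mg/L.

17.4 mg/L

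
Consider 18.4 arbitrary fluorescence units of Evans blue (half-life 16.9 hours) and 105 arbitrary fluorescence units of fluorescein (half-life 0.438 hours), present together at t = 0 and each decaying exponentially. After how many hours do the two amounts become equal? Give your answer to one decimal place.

1.1 hours

Set 18.4·(1/2)^(t/16.9) = 105·(1/2)^(t/0.438).
Taking log₂: log₂(18.4/105) = t·(1/16.9 − 1/0.438).
log₂(0.17524) = -2.5126; 1/16.9 − 1/0.438 = -2.2239.
t = -2.5126 / -2.2239 ≈ 1.1298 hours.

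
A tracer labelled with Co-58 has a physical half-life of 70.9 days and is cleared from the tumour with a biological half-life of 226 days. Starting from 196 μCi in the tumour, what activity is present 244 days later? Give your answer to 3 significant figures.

8.54 μCi

1/t_eff = 1/t_phys + 1/t_biol = 1/70.9 + 1/226 = 0.018529 per day.
t_eff = 70.9 × 226 / (70.9 + 226) ≈ 53.969 days.
Remaining = 196 × (1/2)^(244/53.969) = 196 × (1/2)^4.5211 ≈ 8.5362 μCi.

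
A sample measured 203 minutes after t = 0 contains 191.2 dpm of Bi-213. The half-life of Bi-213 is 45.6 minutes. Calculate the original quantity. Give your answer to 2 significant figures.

Number of half-lives elapsed: n = 203/45.6 ≈ 4.4518.
A₀ = A × 2^n = 191.2 × 2^4.4518 = 191.2 × 21.883 ≈ 4184.1 dpm.

4200 dpm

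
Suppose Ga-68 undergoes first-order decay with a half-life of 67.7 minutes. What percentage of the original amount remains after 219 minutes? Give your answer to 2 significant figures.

n = 219/67.7 ≈ 3.2349 half-lives.
Fraction remaining = (1/2)^3.2349 ≈ 0.10622, i.e. 10.622%.

11%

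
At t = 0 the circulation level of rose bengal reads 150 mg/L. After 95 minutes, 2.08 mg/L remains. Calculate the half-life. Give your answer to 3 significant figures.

15.4 minutes

A/A₀ = 2.08/150 ≈ 0.013867.
n = log₂(72.115) ≈ 6.1722 half-lives elapsed in 95 minutes.
t½ = 95/6.1722 ≈ 15.392 minutes.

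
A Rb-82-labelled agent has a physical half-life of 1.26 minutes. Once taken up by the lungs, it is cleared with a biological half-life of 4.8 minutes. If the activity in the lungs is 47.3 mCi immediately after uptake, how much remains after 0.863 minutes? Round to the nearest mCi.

26 mCi

1/t_eff = 1/t_phys + 1/t_biol = 1/1.26 + 1/4.8 = 1.002 per minute.
t_eff = 1.26 × 4.8 / (1.26 + 4.8) ≈ 0.99802 minutes.
Remaining = 47.3 × (1/2)^(0.863/0.99802) = 47.3 × (1/2)^0.86471 ≈ 25.975 mCi.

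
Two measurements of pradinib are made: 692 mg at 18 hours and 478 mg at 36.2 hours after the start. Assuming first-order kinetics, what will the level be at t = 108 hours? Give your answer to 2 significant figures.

Over Δt = 36.2 − 18 = 18.2 hours, the level fell by a factor of 692/478 ≈ 1.4477.
n = log₂(1.4477) ≈ 0.53376 half-lives, so t½ = 18.2/0.53376 ≈ 34.098 hours.
From t = 36.2 to t = 108: 478 × (1/2)^((108−36.2)/34.098) ≈ 111.06 mg.

110 mg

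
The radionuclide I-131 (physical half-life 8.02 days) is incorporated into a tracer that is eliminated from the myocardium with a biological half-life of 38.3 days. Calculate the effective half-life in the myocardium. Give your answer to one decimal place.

1/t_eff = 1/t_phys + 1/t_biol = 1/8.02 + 1/38.3 = 0.1508 per day.
t_eff = 8.02 × 38.3 / (8.02 + 38.3) ≈ 6.6314 days.

6.6 days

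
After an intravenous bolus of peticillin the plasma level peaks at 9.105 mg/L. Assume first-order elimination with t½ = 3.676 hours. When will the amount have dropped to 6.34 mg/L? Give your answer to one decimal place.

1.9 hours

Fraction remaining = 6.34/9.105 ≈ 0.69632.
n = log₂(9.105/6.34) = ln(1.4361)/ln 2 ≈ 0.52218 half-lives.
t = n × t½ = 0.52218 × 3.676 ≈ 1.9195 hours.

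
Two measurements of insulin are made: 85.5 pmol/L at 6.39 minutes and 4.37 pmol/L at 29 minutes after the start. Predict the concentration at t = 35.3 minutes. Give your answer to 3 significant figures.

1.91 pmol/L

Over Δt = 29 − 6.39 = 22.61 minutes, the level fell by a factor of 85.5/4.37 ≈ 19.565.
n = log₂(19.565) ≈ 4.2902 half-lives, so t½ = 22.61/4.2902 ≈ 5.2701 minutes.
From t = 29 to t = 35.3: 4.37 × (1/2)^((35.3−29)/5.2701) ≈ 1.9082 pmol/L.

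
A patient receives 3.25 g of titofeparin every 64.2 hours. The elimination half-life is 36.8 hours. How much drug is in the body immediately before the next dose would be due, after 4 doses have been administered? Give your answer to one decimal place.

The 4 doses were given 256.8, 192.6, 128.4, 64.2 hours ago.
Total = 3.25·(1/2)^(256.8/36.8) + 3.25·(1/2)^(192.6/36.8) + 3.25·(1/2)^(128.4/36.8) + 3.25·(1/2)^(64.2/36.8)
      = 0.025776 + 0.086374 + 0.28943 + 0.96988 ≈ 1.3715 g.

1.4 g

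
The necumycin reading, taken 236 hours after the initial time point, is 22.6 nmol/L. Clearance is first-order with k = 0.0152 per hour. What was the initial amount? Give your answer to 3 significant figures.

817 nmol/L

t½ = ln 2 / k = 0.69315 / 0.0152 ≈ 45.602 hours.
Number of half-lives elapsed: n = 236/45.602 ≈ 5.1752.
A₀ = A × 2^n = 22.6 × 2^5.1752 = 22.6 × 36.133 ≈ 816.6 nmol/L.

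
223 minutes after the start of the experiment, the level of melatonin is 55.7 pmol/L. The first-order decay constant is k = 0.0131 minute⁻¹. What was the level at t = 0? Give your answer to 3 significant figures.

t½ = ln 2 / k = 0.69315 / 0.0131 ≈ 52.912 minutes.
Number of half-lives elapsed: n = 223/52.912 ≈ 4.2145.
A₀ = A × 2^n = 55.7 × 2^4.2145 = 55.7 × 18.565 ≈ 1034.1 pmol/L.

1030 pmol/L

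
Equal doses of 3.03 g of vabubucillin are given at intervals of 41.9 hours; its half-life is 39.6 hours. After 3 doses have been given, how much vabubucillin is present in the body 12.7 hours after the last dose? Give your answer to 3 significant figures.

The 3 doses were given 96.5, 54.6, 12.7 hours ago.
Total = 3.03·(1/2)^(96.5/39.6) + 3.03·(1/2)^(54.6/39.6) + 3.03·(1/2)^(12.7/39.6)
      = 0.55959 + 1.1652 + 2.4261 ≈ 4.1508 g.

4.15 g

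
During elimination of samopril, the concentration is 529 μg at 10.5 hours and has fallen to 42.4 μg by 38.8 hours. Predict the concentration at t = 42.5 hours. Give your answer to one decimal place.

Over Δt = 38.8 − 10.5 = 28.3 hours, the level fell by a factor of 529/42.4 ≈ 12.476.
n = log₂(12.476) ≈ 3.6411 half-lives, so t½ = 28.3/3.6411 ≈ 7.7723 hours.
From t = 38.8 to t = 42.5: 42.4 × (1/2)^((42.5−38.8)/7.7723) ≈ 30.483 μg.

30.5 μg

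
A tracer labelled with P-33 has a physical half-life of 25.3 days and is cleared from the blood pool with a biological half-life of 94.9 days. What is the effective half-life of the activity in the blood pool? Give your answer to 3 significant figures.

1/t_eff = 1/t_phys + 1/t_biol = 1/25.3 + 1/94.9 = 0.050063 per day.
t_eff = 25.3 × 94.9 / (25.3 + 94.9) ≈ 19.975 days.

20.0 days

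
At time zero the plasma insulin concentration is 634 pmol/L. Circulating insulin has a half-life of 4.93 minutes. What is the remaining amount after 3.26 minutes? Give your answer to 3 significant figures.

Number of half-lives: n = 3.26/4.93 ≈ 0.66126.
Remaining = 634 × (1/2)^0.66126 = 634 × 0.63233 ≈ 400.9 pmol/L.

401 pmol/L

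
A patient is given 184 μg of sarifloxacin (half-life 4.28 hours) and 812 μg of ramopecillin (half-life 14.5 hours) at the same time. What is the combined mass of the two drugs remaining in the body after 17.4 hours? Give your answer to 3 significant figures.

364 μg

sarifloxacin: 184 × (1/2)^(17.4/4.28) = 184 × (1/2)^4.0654 ≈ 10.99 μg.
ramopecillin: 812 × (1/2)^(17.4/14.5) = 812 × (1/2)^1.2 ≈ 353.44 μg.
Total = 10.99 + 353.44 ≈ 364.43 μg.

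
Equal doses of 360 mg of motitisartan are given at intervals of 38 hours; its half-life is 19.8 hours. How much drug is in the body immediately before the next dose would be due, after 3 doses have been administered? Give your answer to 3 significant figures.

The 3 doses were given 114, 76, 38 hours ago.
Total = 360·(1/2)^(114/19.8) + 360·(1/2)^(76/19.8) + 360·(1/2)^(38/19.8)
      = 6.6543 + 25.167 + 95.185 ≈ 127.01 mg.

127 mg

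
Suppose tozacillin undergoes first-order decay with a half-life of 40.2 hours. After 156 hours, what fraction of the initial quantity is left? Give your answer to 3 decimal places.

0.068

n = 156/40.2 ≈ 3.8806 half-lives.
Fraction remaining = (1/2)^3.8806 ≈ 0.067893.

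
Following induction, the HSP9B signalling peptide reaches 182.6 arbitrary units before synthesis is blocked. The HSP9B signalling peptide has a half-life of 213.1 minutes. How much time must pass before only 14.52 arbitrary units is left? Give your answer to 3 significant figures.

Fraction remaining = 14.52/182.6 ≈ 0.079518.
n = log₂(182.6/14.52) = ln(12.576)/ln 2 ≈ 3.6526 half-lives.
t = n × t½ = 3.6526 × 213.1 ≈ 778.36 minutes.

778 minutes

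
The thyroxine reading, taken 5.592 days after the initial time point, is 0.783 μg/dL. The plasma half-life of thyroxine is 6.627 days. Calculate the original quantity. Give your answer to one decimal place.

Number of half-lives elapsed: n = 5.592/6.627 ≈ 0.84382.
A₀ = A × 2^n = 0.783 × 2^0.84382 = 0.783 × 1.7948 ≈ 1.4053 μg/dL.

1.4 μg/dL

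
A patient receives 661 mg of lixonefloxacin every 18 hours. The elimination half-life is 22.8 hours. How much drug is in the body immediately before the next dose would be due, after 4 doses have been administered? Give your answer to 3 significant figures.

The 4 doses were given 72, 54, 36, 18 hours ago.
Total = 661·(1/2)^(72/22.8) + 661·(1/2)^(54/22.8) + 661·(1/2)^(36/22.8) + 661·(1/2)^(18/22.8)
      = 74.059 + 128.01 + 221.25 + 382.42 ≈ 805.75 mg.

806 mg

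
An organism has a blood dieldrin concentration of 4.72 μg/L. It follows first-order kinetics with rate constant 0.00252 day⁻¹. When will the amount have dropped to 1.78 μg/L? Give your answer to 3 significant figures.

t½ = ln 2 / k = 0.69315 / 0.00252 ≈ 275.06 days.
Fraction remaining = 1.78/4.72 ≈ 0.37712.
n = log₂(4.72/1.78) = ln(2.6517)/ln 2 ≈ 1.4069 half-lives.
t = n × t½ = 1.4069 × 275.06 ≈ 386.98 days.

387 days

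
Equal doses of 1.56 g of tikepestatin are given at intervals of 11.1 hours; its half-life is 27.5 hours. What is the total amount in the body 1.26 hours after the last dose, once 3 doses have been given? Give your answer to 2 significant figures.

The 3 doses were given 23.46, 12.36, 1.26 hours ago.
Total = 1.56·(1/2)^(23.46/27.5) + 1.56·(1/2)^(12.36/27.5) + 1.56·(1/2)^(1.26/27.5)
      = 0.86361 + 1.1424 + 1.5112 ≈ 3.5173 g.

3.5 g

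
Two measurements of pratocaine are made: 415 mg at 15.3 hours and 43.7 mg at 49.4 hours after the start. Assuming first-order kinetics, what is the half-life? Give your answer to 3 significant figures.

Over Δt = 49.4 − 15.3 = 34.1 hours, the level fell by a factor of 415/43.7 ≈ 9.4966.
n = log₂(9.4966) ≈ 3.2474 half-lives, so t½ = 34.1/3.2474 ≈ 10.501 hours.

10.5 hours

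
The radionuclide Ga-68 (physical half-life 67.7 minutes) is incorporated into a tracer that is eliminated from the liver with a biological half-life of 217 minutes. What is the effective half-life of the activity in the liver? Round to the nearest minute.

1/t_eff = 1/t_phys + 1/t_biol = 1/67.7 + 1/217 = 0.019379 per minute.
t_eff = 67.7 × 217 / (67.7 + 217) ≈ 51.601 minutes.

52 minutes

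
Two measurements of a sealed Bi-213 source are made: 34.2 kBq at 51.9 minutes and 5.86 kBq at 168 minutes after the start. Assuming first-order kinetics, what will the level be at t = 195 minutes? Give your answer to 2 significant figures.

3.9 kBq

Over Δt = 168 − 51.9 = 116.1 minutes, the level fell by a factor of 34.2/5.86 ≈ 5.8362.
n = log₂(5.8362) ≈ 2.545 half-lives, so t½ = 116.1/2.545 ≈ 45.618 minutes.
From t = 168 to t = 195: 5.86 × (1/2)^((195−168)/45.618) ≈ 3.888 kBq.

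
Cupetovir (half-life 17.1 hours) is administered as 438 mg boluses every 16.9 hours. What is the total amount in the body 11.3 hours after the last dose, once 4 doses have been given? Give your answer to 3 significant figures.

523 mg

The 4 doses were given 62, 45.1, 28.2, 11.3 hours ago.
Total = 438·(1/2)^(62/17.1) + 438·(1/2)^(45.1/17.1) + 438·(1/2)^(28.2/17.1) + 438·(1/2)^(11.3/17.1)
      = 35.483 + 70.393 + 139.65 + 277.04 ≈ 522.57 mg.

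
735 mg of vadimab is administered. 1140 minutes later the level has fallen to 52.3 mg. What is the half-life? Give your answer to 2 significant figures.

300 minutes

A/A₀ = 52.3/735 ≈ 0.071156.
n = log₂(14.054) ≈ 3.8129 half-lives elapsed in 1140 minutes.
t½ = 1140/3.8129 ≈ 298.99 minutes.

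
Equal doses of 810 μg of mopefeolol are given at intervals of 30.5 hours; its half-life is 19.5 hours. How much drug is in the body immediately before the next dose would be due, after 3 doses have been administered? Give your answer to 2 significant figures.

The 3 doses were given 91.5, 61, 30.5 hours ago.
Total = 810·(1/2)^(91.5/19.5) + 810·(1/2)^(61/19.5) + 810·(1/2)^(30.5/19.5)
      = 31.33 + 92.641 + 273.93 ≈ 397.9 μg.

400 μg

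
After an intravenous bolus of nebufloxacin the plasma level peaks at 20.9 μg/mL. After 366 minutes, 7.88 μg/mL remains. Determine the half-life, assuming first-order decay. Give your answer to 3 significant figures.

A/A₀ = 7.88/20.9 ≈ 0.37703.
n = log₂(2.6523) ≈ 1.4072 half-lives elapsed in 366 minutes.
t½ = 366/1.4072 ≈ 260.08 minutes.

260 minutes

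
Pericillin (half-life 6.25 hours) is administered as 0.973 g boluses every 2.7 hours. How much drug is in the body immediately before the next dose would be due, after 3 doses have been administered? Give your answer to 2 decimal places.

1.65 g

The 3 doses were given 8.1, 5.4, 2.7 hours ago.
Total = 0.973·(1/2)^(8.1/6.25) + 0.973·(1/2)^(5.4/6.25) + 0.973·(1/2)^(2.7/6.25)
      = 0.39626 + 0.53459 + 0.72122 ≈ 1.6521 g.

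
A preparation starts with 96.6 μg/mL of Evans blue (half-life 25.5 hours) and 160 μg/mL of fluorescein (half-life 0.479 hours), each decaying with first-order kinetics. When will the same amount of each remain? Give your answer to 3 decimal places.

Set 96.6·(1/2)^(t/25.5) = 160·(1/2)^(t/0.479).
Taking log₂: log₂(96.6/160) = t·(1/25.5 − 1/0.479).
log₂(0.60375) = -0.72798; 1/25.5 − 1/0.479 = -2.0485.
t = -0.72798 / -2.0485 ≈ 0.35538 hours.

0.355 hours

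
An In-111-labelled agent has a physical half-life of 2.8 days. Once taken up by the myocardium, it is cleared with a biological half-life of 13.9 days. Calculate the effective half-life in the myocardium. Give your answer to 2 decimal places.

1/t_eff = 1/t_phys + 1/t_biol = 1/2.8 + 1/13.9 = 0.42909 per day.
t_eff = 2.8 × 13.9 / (2.8 + 13.9) ≈ 2.3305 days.

2.33 days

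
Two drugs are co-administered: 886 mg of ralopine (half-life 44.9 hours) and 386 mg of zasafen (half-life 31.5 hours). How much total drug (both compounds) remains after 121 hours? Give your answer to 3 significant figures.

164 mg

ralopine: 886 × (1/2)^(121/44.9) = 886 × (1/2)^2.6949 ≈ 136.83 mg.
zasafen: 386 × (1/2)^(121/31.5) = 386 × (1/2)^3.8413 ≈ 26.931 mg.
Total = 136.83 + 26.931 ≈ 163.77 mg.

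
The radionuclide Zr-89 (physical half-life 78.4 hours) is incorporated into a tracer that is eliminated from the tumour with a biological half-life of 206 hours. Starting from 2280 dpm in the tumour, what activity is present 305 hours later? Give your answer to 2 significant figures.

55 dpm

1/t_eff = 1/t_phys + 1/t_biol = 1/78.4 + 1/206 = 0.017609 per hour.
t_eff = 78.4 × 206 / (78.4 + 206) ≈ 56.788 hours.
Remaining = 2280 × (1/2)^(305/56.788) = 2280 × (1/2)^5.3709 ≈ 55.098 dpm.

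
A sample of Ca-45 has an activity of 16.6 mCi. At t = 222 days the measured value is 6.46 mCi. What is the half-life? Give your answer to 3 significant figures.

A/A₀ = 6.46/16.6 ≈ 0.38916.
n = log₂(2.5697) ≈ 1.3616 half-lives elapsed in 222 days.
t½ = 222/1.3616 ≈ 163.05 days.

163 days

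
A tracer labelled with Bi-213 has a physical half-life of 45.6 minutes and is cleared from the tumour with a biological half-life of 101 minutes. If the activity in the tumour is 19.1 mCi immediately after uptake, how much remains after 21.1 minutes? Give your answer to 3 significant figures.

12.0 mCi

1/t_eff = 1/t_phys + 1/t_biol = 1/45.6 + 1/101 = 0.031831 per minute.
t_eff = 45.6 × 101 / (45.6 + 101) ≈ 31.416 minutes.
Remaining = 19.1 × (1/2)^(21.1/31.416) = 19.1 × (1/2)^0.67163 ≈ 11.991 mCi.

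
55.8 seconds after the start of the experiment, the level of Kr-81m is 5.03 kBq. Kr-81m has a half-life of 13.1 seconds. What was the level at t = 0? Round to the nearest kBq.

96 kBq

Number of half-lives elapsed: n = 55.8/13.1 ≈ 4.2595.
A₀ = A × 2^n = 5.03 × 2^4.2595 = 5.03 × 19.154 ≈ 96.342 kBq.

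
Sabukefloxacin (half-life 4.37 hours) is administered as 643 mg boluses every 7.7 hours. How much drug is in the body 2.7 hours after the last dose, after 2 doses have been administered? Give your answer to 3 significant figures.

543 mg

The 2 doses were given 10.4, 2.7 hours ago.
Total = 643·(1/2)^(10.4/4.37) + 643·(1/2)^(2.7/4.37)
      = 123.54 + 419.01 ≈ 542.54 mg.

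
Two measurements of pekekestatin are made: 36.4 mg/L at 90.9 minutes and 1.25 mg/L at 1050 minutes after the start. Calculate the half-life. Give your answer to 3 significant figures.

Over Δt = 1050 − 90.9 = 959.1 minutes, the level fell by a factor of 36.4/1.25 ≈ 29.12.
n = log₂(29.12) ≈ 4.8639 half-lives, so t½ = 959.1/4.8639 ≈ 197.19 minutes.

197 minutes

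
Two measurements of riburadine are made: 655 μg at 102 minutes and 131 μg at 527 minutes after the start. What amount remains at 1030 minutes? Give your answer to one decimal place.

Over Δt = 527 − 102 = 425 minutes, the level fell by a factor of 655/131 ≈ 5.
n = log₂(5) ≈ 2.3219 half-lives, so t½ = 425/2.3219 ≈ 183.04 minutes.
From t = 527 to t = 1030: 131 × (1/2)^((1030−527)/183.04) ≈ 19.499 μg.

19.5 μg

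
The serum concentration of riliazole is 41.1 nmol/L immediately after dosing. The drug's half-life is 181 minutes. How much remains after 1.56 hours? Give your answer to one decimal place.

28.7 nmol/L

Convert the elapsed time: 1.56 hours = 93.6 minutes.
Number of half-lives: n = 93.6/181 ≈ 0.51713.
Remaining = 41.1 × (1/2)^0.51713 = 41.1 × 0.69876 ≈ 28.719 nmol/L.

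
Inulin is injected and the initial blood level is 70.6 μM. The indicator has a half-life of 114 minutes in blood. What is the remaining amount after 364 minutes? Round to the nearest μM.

Number of half-lives: n = 364/114 ≈ 3.193.
Remaining = 70.6 × (1/2)^3.193 = 70.6 × 0.10935 ≈ 7.7201 μM.

8 μM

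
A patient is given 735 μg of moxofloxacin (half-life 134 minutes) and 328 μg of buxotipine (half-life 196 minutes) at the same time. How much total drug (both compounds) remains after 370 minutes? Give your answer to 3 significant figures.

moxofloxacin: 735 × (1/2)^(370/134) = 735 × (1/2)^2.7612 ≈ 108.41 μg.
buxotipine: 328 × (1/2)^(370/196) = 328 × (1/2)^1.8878 ≈ 88.635 μg.
Total = 108.41 + 88.635 ≈ 197.05 μg.

197 μg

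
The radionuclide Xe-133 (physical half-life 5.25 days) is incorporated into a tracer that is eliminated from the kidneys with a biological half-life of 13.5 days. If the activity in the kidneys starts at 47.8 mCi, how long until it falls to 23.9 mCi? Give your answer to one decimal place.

1/t_eff = 1/t_phys + 1/t_biol = 1/5.25 + 1/13.5 = 0.26455 per day.
t_eff = 5.25 × 13.5 / (5.25 + 13.5) ≈ 3.78 days.
n = log₂(47.8/23.9) ≈ 1; t = 1 × 3.78 ≈ 3.78 days.

3.8 days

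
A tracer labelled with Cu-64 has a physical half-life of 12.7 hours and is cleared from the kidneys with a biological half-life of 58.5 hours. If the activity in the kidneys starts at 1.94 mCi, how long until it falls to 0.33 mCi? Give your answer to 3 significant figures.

26.7 hours

1/t_eff = 1/t_phys + 1/t_biol = 1/12.7 + 1/58.5 = 0.095834 per hour.
t_eff = 12.7 × 58.5 / (12.7 + 58.5) ≈ 10.435 hours.
n = log₂(1.94/0.33) ≈ 2.5555; t = 2.5555 × 10.435 ≈ 26.666 hours.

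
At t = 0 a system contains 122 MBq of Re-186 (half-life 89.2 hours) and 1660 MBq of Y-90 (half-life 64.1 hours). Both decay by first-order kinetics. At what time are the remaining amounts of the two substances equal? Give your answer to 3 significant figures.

858 hours

Set 122·(1/2)^(t/89.2) = 1660·(1/2)^(t/64.1).
Taking log₂: log₂(122/1660) = t·(1/89.2 − 1/64.1).
log₂(0.073494) = -3.7662; 1/89.2 − 1/64.1 = -0.0043899.
t = -3.7662 / -0.0043899 ≈ 857.94 hours.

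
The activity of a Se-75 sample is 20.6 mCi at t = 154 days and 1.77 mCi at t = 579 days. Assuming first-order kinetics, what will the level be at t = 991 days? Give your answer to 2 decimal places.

0.16 mCi

Over Δt = 579 − 154 = 425 days, the level fell by a factor of 20.6/1.77 ≈ 11.638.
n = log₂(11.638) ≈ 3.5408 half-lives, so t½ = 425/3.5408 ≈ 120.03 days.
From t = 579 to t = 991: 1.77 × (1/2)^((991−579)/120.03) ≈ 0.16394 mCi.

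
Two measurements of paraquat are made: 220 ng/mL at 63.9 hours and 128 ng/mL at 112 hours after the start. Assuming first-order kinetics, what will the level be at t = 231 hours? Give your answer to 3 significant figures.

33.5 ng/mL

Over Δt = 112 − 63.9 = 48.1 hours, the level fell by a factor of 220/128 ≈ 1.7188.
n = log₂(1.7188) ≈ 0.78136 half-lives, so t½ = 48.1/0.78136 ≈ 61.559 hours.
From t = 112 to t = 231: 128 × (1/2)^((231−112)/61.559) ≈ 33.519 ng/mL.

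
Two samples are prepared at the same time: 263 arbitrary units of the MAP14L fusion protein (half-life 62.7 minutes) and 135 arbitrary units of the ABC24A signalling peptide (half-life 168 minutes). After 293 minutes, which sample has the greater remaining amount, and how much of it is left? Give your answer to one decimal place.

ABC24A signalling peptide, 40.3 arbitrary units

MAP14L fusion protein: 263 × (1/2)^4.673 ≈ 10.309 arbitrary units.
ABC24A signalling peptide: 135 × (1/2)^1.744 ≈ 40.302 arbitrary units.
ABC24A signalling peptide has more remaining, at ≈ 40.302 arbitrary units.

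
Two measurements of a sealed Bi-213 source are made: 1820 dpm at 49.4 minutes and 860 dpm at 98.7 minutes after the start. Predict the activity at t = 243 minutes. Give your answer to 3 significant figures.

Over Δt = 98.7 − 49.4 = 49.3 minutes, the level fell by a factor of 1820/860 ≈ 2.1163.
n = log₂(2.1163) ≈ 1.0815 half-lives, so t½ = 49.3/1.0815 ≈ 45.584 minutes.
From t = 98.7 to t = 243: 860 × (1/2)^((243−98.7)/45.584) ≈ 95.842 dpm.

95.8 dpm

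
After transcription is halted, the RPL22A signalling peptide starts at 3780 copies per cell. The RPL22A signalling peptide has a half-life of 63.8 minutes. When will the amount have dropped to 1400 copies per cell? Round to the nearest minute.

91 minutes

Fraction remaining = 1400/3780 ≈ 0.37037.
n = log₂(3780/1400) = ln(2.7)/ln 2 ≈ 1.433 half-lives.
t = n × t½ = 1.433 × 63.8 ≈ 91.423 minutes.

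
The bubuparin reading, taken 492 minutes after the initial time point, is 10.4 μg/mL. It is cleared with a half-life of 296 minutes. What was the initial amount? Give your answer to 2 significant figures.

Number of half-lives elapsed: n = 492/296 ≈ 1.6622.
A₀ = A × 2^n = 10.4 × 2^1.6622 = 10.4 × 3.1649 ≈ 32.915 μg/mL.

33 μg/mL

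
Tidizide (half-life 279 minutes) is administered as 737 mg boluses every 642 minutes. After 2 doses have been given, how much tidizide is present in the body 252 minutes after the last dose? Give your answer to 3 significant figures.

474 mg

The 2 doses were given 894, 252 minutes ago.
Total = 737·(1/2)^(894/279) + 737·(1/2)^(252/279)
      = 79.961 + 394.07 ≈ 474.03 mg.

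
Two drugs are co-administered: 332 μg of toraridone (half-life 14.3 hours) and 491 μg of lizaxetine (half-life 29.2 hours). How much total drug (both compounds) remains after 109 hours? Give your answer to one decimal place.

toraridone: 332 × (1/2)^(109/14.3) = 332 × (1/2)^7.6224 ≈ 1.6849 μg.
lizaxetine: 491 × (1/2)^(109/29.2) = 491 × (1/2)^3.7329 ≈ 36.93 μg.
Total = 1.6849 + 36.93 ≈ 38.614 μg.

38.6 μg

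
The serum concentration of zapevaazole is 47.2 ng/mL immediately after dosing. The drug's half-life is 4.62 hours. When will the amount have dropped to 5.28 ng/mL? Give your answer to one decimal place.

Fraction remaining = 5.28/47.2 ≈ 0.11186.
n = log₂(47.2/5.28) = ln(8.9394)/ln 2 ≈ 3.1602 half-lives.
t = n × t½ = 3.1602 × 4.62 ≈ 14.6 hours.

14.6 hours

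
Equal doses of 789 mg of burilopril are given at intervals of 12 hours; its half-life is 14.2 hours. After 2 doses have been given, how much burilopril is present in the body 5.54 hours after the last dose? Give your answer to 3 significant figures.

The 2 doses were given 17.54, 5.54 hours ago.
Total = 789·(1/2)^(17.54/14.2) + 789·(1/2)^(5.54/14.2)
      = 335.15 + 602.05 ≈ 937.2 mg.

937 mg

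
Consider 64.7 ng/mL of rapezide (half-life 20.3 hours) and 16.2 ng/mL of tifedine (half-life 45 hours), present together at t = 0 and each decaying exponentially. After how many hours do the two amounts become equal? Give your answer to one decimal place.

Set 64.7·(1/2)^(t/20.3) = 16.2·(1/2)^(t/45).
Taking log₂: log₂(64.7/16.2) = t·(1/20.3 − 1/45).
log₂(3.9938) = 1.9978; 1/20.3 − 1/45 = 0.027039.
t = 1.9978 / 0.027039 ≈ 73.885 hours.

73.9 hours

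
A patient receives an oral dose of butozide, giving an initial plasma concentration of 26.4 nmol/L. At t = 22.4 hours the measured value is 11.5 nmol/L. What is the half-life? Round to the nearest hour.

A/A₀ = 11.5/26.4 ≈ 0.43561.
n = log₂(2.2957) ≈ 1.1989 half-lives elapsed in 22.4 hours.
t½ = 22.4/1.1989 ≈ 18.684 hours.

19 hours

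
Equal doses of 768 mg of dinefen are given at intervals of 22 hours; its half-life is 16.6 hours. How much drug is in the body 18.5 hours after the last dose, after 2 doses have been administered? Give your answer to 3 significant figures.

496 mg

The 2 doses were given 40.5, 18.5 hours ago.
Total = 768·(1/2)^(40.5/16.6) + 768·(1/2)^(18.5/16.6)
      = 141.55 + 354.71 ≈ 496.27 mg.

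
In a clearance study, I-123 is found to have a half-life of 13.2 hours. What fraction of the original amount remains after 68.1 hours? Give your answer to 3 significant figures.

n = 68.1/13.2 ≈ 5.1591 half-lives.
Fraction remaining = (1/2)^5.1591 ≈ 0.027987.

0.0280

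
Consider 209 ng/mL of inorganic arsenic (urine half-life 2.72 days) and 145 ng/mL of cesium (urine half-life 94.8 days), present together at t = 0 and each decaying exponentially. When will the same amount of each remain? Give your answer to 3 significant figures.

1.48 days

Set 209·(1/2)^(t/2.72) = 145·(1/2)^(t/94.8).
Taking log₂: log₂(209/145) = t·(1/2.72 − 1/94.8).
log₂(1.4414) = 0.52745; 1/2.72 − 1/94.8 = 0.3571.
t = 0.52745 / 0.3571 ≈ 1.477 days.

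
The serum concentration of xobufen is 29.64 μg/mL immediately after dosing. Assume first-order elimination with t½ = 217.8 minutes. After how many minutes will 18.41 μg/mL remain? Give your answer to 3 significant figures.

Fraction remaining = 18.41/29.64 ≈ 0.62112.
n = log₂(29.64/18.41) = ln(1.61)/ln 2 ≈ 0.68706 half-lives.
t = n × t½ = 0.68706 × 217.8 ≈ 149.64 minutes.

150 minutes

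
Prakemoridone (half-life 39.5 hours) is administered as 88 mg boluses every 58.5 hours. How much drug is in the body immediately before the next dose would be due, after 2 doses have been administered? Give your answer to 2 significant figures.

43 mg

The 2 doses were given 117, 58.5 hours ago.
Total = 88·(1/2)^(117/39.5) + 88·(1/2)^(58.5/39.5)
      = 11.293 + 31.525 ≈ 42.818 mg.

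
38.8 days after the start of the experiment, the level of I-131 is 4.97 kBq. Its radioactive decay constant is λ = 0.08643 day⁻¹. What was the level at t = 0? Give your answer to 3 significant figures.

t½ = ln 2 / λ = 0.69315 / 0.08643 ≈ 8.0198 days.
Number of half-lives elapsed: n = 38.8/8.0198 ≈ 4.8381.
A₀ = A × 2^n = 4.97 × 2^4.8381 = 4.97 × 28.602 ≈ 142.15 kBq.

142 kBq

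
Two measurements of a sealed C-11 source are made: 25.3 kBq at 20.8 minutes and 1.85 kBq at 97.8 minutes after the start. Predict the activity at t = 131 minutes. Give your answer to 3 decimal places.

Over Δt = 97.8 − 20.8 = 77 minutes, the level fell by a factor of 25.3/1.85 ≈ 13.676.
n = log₂(13.676) ≈ 3.7735 half-lives, so t½ = 77/3.7735 ≈ 20.405 minutes.
From t = 97.8 to t = 131: 1.85 × (1/2)^((131−97.8)/20.405) ≈ 0.59894 kBq.

0.599 kBq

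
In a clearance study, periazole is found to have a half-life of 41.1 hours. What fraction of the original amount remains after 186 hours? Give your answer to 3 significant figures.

n = 186/41.1 ≈ 4.5255 half-lives.
Fraction remaining = (1/2)^4.5255 ≈ 0.043418.

0.0434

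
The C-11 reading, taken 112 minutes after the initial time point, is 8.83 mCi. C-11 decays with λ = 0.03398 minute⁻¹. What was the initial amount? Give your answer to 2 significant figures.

400 mCi

t½ = ln 2 / λ = 0.69315 / 0.03398 ≈ 20.399 minutes.
Number of half-lives elapsed: n = 112/20.399 ≈ 5.4906.
A₀ = A × 2^n = 8.83 × 2^5.4906 = 8.83 × 44.959 ≈ 396.99 mCi.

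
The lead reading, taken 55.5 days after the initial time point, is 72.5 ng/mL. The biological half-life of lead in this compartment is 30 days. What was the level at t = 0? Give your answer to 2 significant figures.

Number of half-lives elapsed: n = 55.5/30 ≈ 1.85.
A₀ = A × 2^n = 72.5 × 2^1.85 = 72.5 × 3.605 ≈ 261.36 ng/mL.

260 ng/mL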